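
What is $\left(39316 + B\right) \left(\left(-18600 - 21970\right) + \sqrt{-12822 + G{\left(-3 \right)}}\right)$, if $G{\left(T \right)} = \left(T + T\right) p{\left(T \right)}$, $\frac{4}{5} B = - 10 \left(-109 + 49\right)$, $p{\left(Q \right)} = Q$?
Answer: $-1625477620 + 80132 i \sqrt{3201} \approx -1.6255 \cdot 10^{9} + 4.5337 \cdot 10^{6} i$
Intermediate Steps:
$B = 750$ ($B = \frac{5 \left(- 10 \left(-109 + 49\right)\right)}{4} = \frac{5 \left(\left(-10\right) \left(-60\right)\right)}{4} = \frac{5}{4} \cdot 600 = 750$)
$G{\left(T \right)} = 2 T^{2}$ ($G{\left(T \right)} = \left(T + T\right) T = 2 T T = 2 T^{2}$)
$\left(39316 + B\right) \left(\left(-18600 - 21970\right) + \sqrt{-12822 + G{\left(-3 \right)}}\right) = \left(39316 + 750\right) \left(\left(-18600 - 21970\right) + \sqrt{-12822 + 2 \left(-3\right)^{2}}\right) = 40066 \left(-40570 + \sqrt{-12822 + 2 \cdot 9}\right) = 40066 \left(-40570 + \sqrt{-12822 + 18}\right) = 40066 \left(-40570 + \sqrt{-12804}\right) = 40066 \left(-40570 + 2 i \sqrt{3201}\right) = -1625477620 + 80132 i \sqrt{3201}$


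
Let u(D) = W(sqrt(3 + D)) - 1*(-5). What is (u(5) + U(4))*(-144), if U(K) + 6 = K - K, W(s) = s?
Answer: 144 - 288*sqrt(2) ≈ -263.29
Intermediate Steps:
u(D) = 5 + sqrt(3 + D) (u(D) = sqrt(3 + D) - 1*(-5) = sqrt(3 + D) + 5 = 5 + sqrt(3 + D))
U(K) = -6 (U(K) = -6 + (K - K) = -6 + 0 = -6)
(u(5) + U(4))*(-144) = ((5 + sqrt(3 + 5)) - 6)*(-144) = ((5 + sqrt(8)) - 6)*(-144) = ((5 + 2*sqrt(2)) - 6)*(-144) = (-1 + 2*sqrt(2))*(-144) = 144 - 288*sqrt(2)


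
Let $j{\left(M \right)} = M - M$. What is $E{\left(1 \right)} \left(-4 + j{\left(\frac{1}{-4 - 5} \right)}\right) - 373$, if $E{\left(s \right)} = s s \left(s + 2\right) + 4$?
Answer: $-401$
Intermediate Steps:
$j{\left(M \right)} = 0$
$E{\left(s \right)} = 4 + s^{2} \left(2 + s\right)$ ($E{\left(s \right)} = s s \left(2 + s\right) + 4 = s^{2} \left(2 + s\right) + 4 = 4 + s^{2} \left(2 + s\right)$)
$E{\left(1 \right)} \left(-4 + j{\left(\frac{1}{-4 - 5} \right)}\right) - 373 = \left(4 + 1^{3} + 2 \cdot 1^{2}\right) \left(-4 + 0\right) - 373 = \left(4 + 1 + 2 \cdot 1\right) \left(-4\right) - 373 = \left(4 + 1 + 2\right) \left(-4\right) - 373 = 7 \left(-4\right) - 373 = -28 - 373 = -401$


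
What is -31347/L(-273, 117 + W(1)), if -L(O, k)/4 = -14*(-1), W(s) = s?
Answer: 31347/56 ≈ 559.77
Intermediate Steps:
L(O, k) = -56 (L(O, k) = -(-56)*(-1) = -4*14 = -56)
-31347/L(-273, 117 + W(1)) = -31347/(-56) = -31347*(-1/56) = 31347/56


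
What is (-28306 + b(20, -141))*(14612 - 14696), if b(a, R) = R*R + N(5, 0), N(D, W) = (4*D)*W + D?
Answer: 707280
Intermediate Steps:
N(D, W) = D + 4*D*W (N(D, W) = 4*D*W + D = D + 4*D*W)
b(a, R) = 5 + R² (b(a, R) = R*R + 5*(1 + 4*0) = R² + 5*(1 + 0) = R² + 5*1 = R² + 5 = 5 + R²)
(-28306 + b(20, -141))*(14612 - 14696) = (-28306 + (5 + (-141)²))*(14612 - 14696) = (-28306 + (5 + 19881))*(-84) = (-28306 + 19886)*(-84) = -8420*(-84) = 707280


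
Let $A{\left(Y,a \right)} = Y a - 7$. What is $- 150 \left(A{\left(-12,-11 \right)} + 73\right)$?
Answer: $-29700$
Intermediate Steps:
$A{\left(Y,a \right)} = -7 + Y a$
$- 150 \left(A{\left(-12,-11 \right)} + 73\right) = - 150 \left(\left(-7 - -132\right) + 73\right) = - 150 \left(\left(-7 + 132\right) + 73\right) = - 150 \left(125 + 73\right) = \left(-150\right) 198 = -29700$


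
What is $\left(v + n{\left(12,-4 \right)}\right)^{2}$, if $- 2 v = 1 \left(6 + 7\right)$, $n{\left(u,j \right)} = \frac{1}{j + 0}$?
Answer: $\frac{729}{16} \approx 45.563$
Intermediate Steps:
$n{\left(u,j \right)} = \frac{1}{j}$
$v = - \frac{13}{2}$ ($v = - \frac{1 \left(6 + 7\right)}{2} = - \frac{1 \cdot 13}{2} = \left(- \frac{1}{2}\right) 13 = - \frac{13}{2} \approx -6.5$)
$\left(v + n{\left(12,-4 \right)}\right)^{2} = \left(- \frac{13}{2} + \frac{1}{-4}\right)^{2} = \left(- \frac{13}{2} - \frac{1}{4}\right)^{2} = \left(- \frac{27}{4}\right)^{2} = \frac{729}{16}$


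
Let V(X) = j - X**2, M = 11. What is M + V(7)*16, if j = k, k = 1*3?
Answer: -725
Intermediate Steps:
k = 3
j = 3
V(X) = 3 - X**2
M + V(7)*16 = 11 + (3 - 1*7**2)*16 = 11 + (3 - 1*49)*16 = 11 + (3 - 49)*16 = 11 - 46*16 = 11 - 736 = -725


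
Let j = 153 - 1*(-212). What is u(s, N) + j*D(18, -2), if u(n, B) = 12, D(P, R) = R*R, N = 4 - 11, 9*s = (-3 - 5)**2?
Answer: 1472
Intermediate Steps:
s = 64/9 (s = (-3 - 5)**2/9 = (1/9)*(-8)**2 = (1/9)*64 = 64/9 ≈ 7.1111)
N = -7
D(P, R) = R**2
j = 365 (j = 153 + 212 = 365)
u(s, N) + j*D(18, -2) = 12 + 365*(-2)**2 = 12 + 365*4 = 12 + 1460 = 1472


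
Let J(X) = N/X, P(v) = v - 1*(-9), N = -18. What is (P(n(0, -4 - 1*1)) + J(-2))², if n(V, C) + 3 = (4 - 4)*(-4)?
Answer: 225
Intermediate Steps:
n(V, C) = -3 (n(V, C) = -3 + (4 - 4)*(-4) = -3 + 0*(-4) = -3 + 0 = -3)
P(v) = 9 + v (P(v) = v + 9 = 9 + v)
J(X) = -18/X
(P(n(0, -4 - 1*1)) + J(-2))² = ((9 - 3) - 18/(-2))² = (6 - 18*(-½))² = (6 + 9)² = 15² = 225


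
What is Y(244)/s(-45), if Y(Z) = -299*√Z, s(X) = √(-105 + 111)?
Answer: -299*√366/3 ≈ -1906.7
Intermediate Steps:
s(X) = √6
Y(244)/s(-45) = (-598*√61)/(√6) = (-598*√61)*(√6/6) = -299*√366/3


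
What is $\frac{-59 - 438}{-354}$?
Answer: $\frac{497}{354} \approx 1.404$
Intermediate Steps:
$\frac{-59 - 438}{-354} = \left(- \frac{1}{354}\right) \left(-497\right) = \frac{497}{354}$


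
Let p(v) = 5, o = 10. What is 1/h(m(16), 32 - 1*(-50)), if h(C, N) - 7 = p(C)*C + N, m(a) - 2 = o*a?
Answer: 1/899 ≈ 0.0011123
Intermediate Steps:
m(a) = 2 + 10*a
h(C, N) = 7 + N + 5*C (h(C, N) = 7 + (5*C + N) = 7 + (N + 5*C) = 7 + N + 5*C)
1/h(m(16), 32 - 1*(-50)) = 1/(7 + (32 - 1*(-50)) + 5*(2 + 10*16)) = 1/(7 + (32 + 50) + 5*(2 + 160)) = 1/(7 + 82 + 5*162) = 1/(7 + 82 + 810) = 1/899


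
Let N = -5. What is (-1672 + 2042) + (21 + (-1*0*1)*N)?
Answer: 391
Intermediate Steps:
(-1672 + 2042) + (21 + (-1*0*1)*N) = (-1672 + 2042) + (21 + (-1*0*1)*(-5)) = 370 + (21 + (0*1)*(-5)) = 370 + (21 + 0*(-5)) = 370 + (21 + 0) = 370 + 21 = 391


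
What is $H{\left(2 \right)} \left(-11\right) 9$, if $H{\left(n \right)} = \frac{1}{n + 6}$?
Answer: $- \frac{99}{8} \approx -12.375$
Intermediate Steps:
$H{\left(n \right)} = \frac{1}{6 + n}$
$H{\left(2 \right)} \left(-11\right) 9 = \frac{1}{6 + 2} \left(-11\right) 9 = \frac{1}{8} \left(-11\right) 9 = \left(- \frac{11}{8}\right) 9 = - \frac{99}{8}$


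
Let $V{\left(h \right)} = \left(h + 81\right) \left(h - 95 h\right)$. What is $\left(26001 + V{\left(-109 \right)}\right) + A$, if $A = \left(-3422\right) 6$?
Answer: $-281419$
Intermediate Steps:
$A = -20532$
$V{\left(h \right)} = - 94 h \left(81 + h\right)$ ($V{\left(h \right)} = \left(81 + h\right) \left(- 94 h\right) = - 94 h \left(81 + h\right)$)
$\left(26001 + V{\left(-109 \right)}\right) + A = \left(26001 - - 10246 \left(81 - 109\right)\right) - 20532 = \left(26001 - \left(-10246\right) \left(-28\right)\right) - 20532 = \left(26001 - 286888\right) - 20532 = -260887 - 20532 = -281419$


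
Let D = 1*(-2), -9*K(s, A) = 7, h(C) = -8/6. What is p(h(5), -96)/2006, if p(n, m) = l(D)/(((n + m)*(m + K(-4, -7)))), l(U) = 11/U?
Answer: -297/1020379984 ≈ -2.9107e-7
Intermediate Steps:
h(C) = -4/3 (h(C) = -8*⅙ = -4/3)
K(s, A) = -7/9 (K(s, A) = -⅑*7 = -7/9)
D = -2
p(n, m) = -11/(2*(-7/9 + m)*(m + n)) (p(n, m) = (11/(-2))/(((n + m)*(m - 7/9))) = (11*(-½))/(((m + n)*(-7/9 + m))) = -11*1/((-7/9 + m)*(m + n))/2 = -11/(2*(-7/9 + m)*(m + n)))
p(h(5), -96)/2006 = -99/(-14*(-96) - 14*(-4/3) + 18*(-96)² + 18*(-96)*(-4/3))/2006 = -99/(1344 + 56/3 + 18*9216 + 2304)*(1/2006) = -99/(1344 + 56/3 + 165888 + 2304)*(1/2006) = -99/508664/3*(1/2006) = -99*3/508664*(1/2006) = -297/508664*1/2006 = -297/1020379984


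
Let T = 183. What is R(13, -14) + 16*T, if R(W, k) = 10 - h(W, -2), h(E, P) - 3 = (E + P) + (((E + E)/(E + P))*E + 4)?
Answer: 31782/11 ≈ 2889.3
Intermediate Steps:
h(E, P) = 7 + E + P + 2*E**2/(E + P) (h(E, P) = 3 + ((E + P) + (((E + E)/(E + P))*E + 4)) = 3 + ((E + P) + (((2*E)/(E + P))*E + 4)) = 3 + ((E + P) + ((2*E/(E + P))*E + 4)) = 3 + ((E + P) + (2*E**2/(E + P) + 4)) = 3 + ((E + P) + (4 + 2*E**2/(E + P))) = 3 + (4 + E + P + 2*E**2/(E + P)) = 7 + E + P + 2*E**2/(E + P))
R(W, k) = 10 - (-10 + 3*W + 3*W**2)/(-2 + W) (R(W, k) = 10 - ((-2)**2 + 3*W**2 + 7*W + 7*(-2) + 2*W*(-2))/(W - 2) = 10 - (4 + 3*W**2 + 7*W - 14 - 4*W)/(-2 + W) = 10 - (-10 + 3*W + 3*W**2)/(-2 + W))
R(13, -14) + 16*T = (-10 - 3*13**2 + 7*13)/(-2 + 13) + 16*183 = (-10 - 3*169 + 91)/11 + 2928 = (-10 - 507 + 91)/11 + 2928 = (1/11)*(-426) + 2928 = -426/11 + 2928 = 31782/11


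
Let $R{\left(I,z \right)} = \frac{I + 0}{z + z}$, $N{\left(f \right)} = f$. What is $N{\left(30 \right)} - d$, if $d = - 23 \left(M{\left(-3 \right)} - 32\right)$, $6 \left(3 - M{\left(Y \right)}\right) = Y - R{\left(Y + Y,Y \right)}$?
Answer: $- \frac{1865}{3} \approx -621.67$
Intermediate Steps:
$R{\left(I,z \right)} = \frac{I}{2 z}$
$M{\left(Y \right)} = \frac{19}{6} - \frac{Y}{6}$ ($M{\left(Y \right)} = 3 - \frac{Y - \frac{Y + Y}{2 Y}}{6} = 3 - \frac{Y - \frac{2 Y}{2 Y}}{6} = 3 - \frac{Y - 1}{6} = 3 - \frac{-1 + Y}{6} = 3 - \left(- \frac{1}{6} + \frac{Y}{6}\right) = \frac{19}{6} - \frac{Y}{6}$)
$d = \frac{1955}{3}$ ($d = - 23 \left(\left(\frac{19}{6} - - \frac{1}{2}\right) - 32\right) = - 23 \left(\left(\frac{19}{6} + \frac{1}{2}\right) - 32\right) = - 23 \left(\frac{11}{3} - 32\right) = \left(-23\right) \left(- \frac{85}{3}\right) = \frac{1955}{3} \approx 651.67$)
$N{\left(30 \right)} - d = 30 - \frac{1955}{3} = - \frac{1865}{3}$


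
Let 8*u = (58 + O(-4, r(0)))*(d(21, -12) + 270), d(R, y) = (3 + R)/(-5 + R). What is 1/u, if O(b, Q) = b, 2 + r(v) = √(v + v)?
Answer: 8/14661 ≈ 0.00054567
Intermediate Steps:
r(v) = -2 + √2*√v (r(v) = -2 + √(v + v) = -2 + √(2*v) = -2 + √2*√v)
d(R, y) = (3 + R)/(-5 + R)
u = 14661/8 (u = ((58 - 4)*((3 + 21)/(-5 + 21) + 270))/8 = (54*(24/16 + 270))/8 = (54*((1/16)*24 + 270))/8 = (54*(3/2 + 270))/8 = (54*(543/2))/8 = (⅛)*14661 = 14661/8 ≈ 1832.6)
1/u = 1/(14661/8) = 8/14661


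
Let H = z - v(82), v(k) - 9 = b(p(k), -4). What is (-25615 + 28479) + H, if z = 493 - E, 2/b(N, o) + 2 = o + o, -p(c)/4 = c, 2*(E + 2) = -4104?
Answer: 27011/5 ≈ 5402.2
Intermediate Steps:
E = -2054 (E = -2 + (1/2)*(-4104) = -2 - 2052 = -2054)
p(c) = -4*c
b(N, o) = 2/(-2 + 2*o) (b(N, o) = 2/(-2 + (o + o)) = 2/(-2 + 2*o))
v(k) = 44/5 (v(k) = 9 + 1/(-1 - 4) = 9 + 1/(-5) = 9 - 1/5 = 44/5)
z = 2547 (z = 493 - 1*(-2054) = 493 + 2054 = 2547)
H = 12691/5 (H = 2547 - 1*44/5 = 2547 - 44/5 = 12691/5 ≈ 2538.2)
(-25615 + 28479) + H = (-25615 + 28479) + 12691/5 = 2864 + 12691/5 = 27011/5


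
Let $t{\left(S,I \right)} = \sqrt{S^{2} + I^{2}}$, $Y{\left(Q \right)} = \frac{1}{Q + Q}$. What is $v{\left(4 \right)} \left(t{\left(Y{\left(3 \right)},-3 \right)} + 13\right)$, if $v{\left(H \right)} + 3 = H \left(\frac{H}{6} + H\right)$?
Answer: $\frac{611}{3} + \frac{235 \sqrt{13}}{18} \approx 250.74$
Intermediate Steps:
$Y{\left(Q \right)} = \frac{1}{2 Q}$
$t{\left(S,I \right)} = \sqrt{I^{2} + S^{2}}$
$v{\left(H \right)} = -3 + \frac{7 H^{2}}{6}$ ($v{\left(H \right)} = -3 + H \left(\frac{H}{6} + H\right) = -3 + H \frac{7 H}{6} = -3 + \frac{7 H^{2}}{6}$)
$v{\left(4 \right)} \left(t{\left(Y{\left(3 \right)},-3 \right)} + 13\right) = \left(-3 + \frac{7 \cdot 4^{2}}{6}\right) \left(\sqrt{\left(-3\right)^{2} + \left(\frac{1}{2 \cdot 3}\right)^{2}} + 13\right) = \left(-3 + \frac{7}{6} \cdot 16\right) \left(\sqrt{9 + \left(\frac{1}{2} \cdot \frac{1}{3}\right)^{2}} + 13\right) = \left(-3 + \frac{56}{3}\right) \left(\sqrt{9 + \left(\frac{1}{6}\right)^{2}} + 13\right) = \frac{47 \left(\sqrt{9 + \frac{1}{36}} + 13\right)}{3} = \frac{47 \left(\sqrt{\frac{325}{36}} + 13\right)}{3} = \frac{47 \left(\frac{5 \sqrt{13}}{6} + 13\right)}{3} = \frac{47 \left(13 + \frac{5 \sqrt{13}}{6}\right)}{3} = \frac{611}{3} + \frac{235 \sqrt{13}}{18}$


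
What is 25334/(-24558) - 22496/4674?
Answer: -980801/167813 ≈ -5.8446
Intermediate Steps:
25334/(-24558) - 22496/4674 = 25334*(-1/24558) - 22496*1/4674 = -12667/12279 - 592/123 = -980801/167813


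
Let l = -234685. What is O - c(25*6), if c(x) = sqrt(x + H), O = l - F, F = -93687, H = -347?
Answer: -140998 - I*sqrt(197) ≈ -1.41e+5 - 14.036*I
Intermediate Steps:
O = -140998 (O = -234685 - 1*(-93687) = -234685 + 93687 = -140998)
c(x) = sqrt(-347 + x) (c(x) = sqrt(x - 347) = sqrt(-347 + x))
O - c(25*6) = -140998 - sqrt(-347 + 25*6) = -140998 - sqrt(-347 + 150) = -140998 - sqrt(-197) = -140998 - I*sqrt(197)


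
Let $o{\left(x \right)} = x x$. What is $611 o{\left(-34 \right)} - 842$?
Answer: $705474$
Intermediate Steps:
$o{\left(x \right)} = x^{2}$
$611 o{\left(-34 \right)} - 842 = 611 \left(-34\right)^{2} - 842 = 611 \cdot 1156 - 842 = 706316 - 842 = 705474$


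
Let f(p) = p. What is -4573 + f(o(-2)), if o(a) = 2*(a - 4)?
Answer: -4585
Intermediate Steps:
o(a) = -8 + 2*a (o(a) = 2*(-4 + a) = -8 + 2*a)
-4573 + f(o(-2)) = -4573 + (-8 + 2*(-2)) = -4573 + (-8 - 4) = -4573 - 12 = -4585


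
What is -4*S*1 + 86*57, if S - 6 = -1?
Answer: 4882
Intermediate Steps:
S = 5 (S = 6 - 1 = 5)
-4*S*1 + 86*57 = -4*5*1 + 86*57 = -20*1 + 4902 = -20 + 4902 = 4882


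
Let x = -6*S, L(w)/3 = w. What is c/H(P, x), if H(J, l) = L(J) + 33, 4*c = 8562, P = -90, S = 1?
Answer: -1427/158 ≈ -9.0316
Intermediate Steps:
L(w) = 3*w
x = -6 (x = -6*1 = -6)
c = 4281/2 (c = (1/4)*8562 = 4281/2 ≈ 2140.5)
H(J, l) = 33 + 3*J (H(J, l) = 3*J + 33 = 33 + 3*J)
c/H(P, x) = 4281/(2*(33 + 3*(-90))) = 4281/(2*(33 - 270)) = (4281/2)/(-237) = (4281/2)*(-1/237) = -1427/158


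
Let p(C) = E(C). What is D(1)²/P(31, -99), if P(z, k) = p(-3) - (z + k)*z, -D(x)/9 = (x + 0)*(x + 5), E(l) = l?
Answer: 2916/2105 ≈ 1.3853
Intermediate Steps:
D(x) = -9*x*(5 + x) (D(x) = -9*(x + 0)*(x + 5) = -9*x*(5 + x))
p(C) = C
P(z, k) = -3 - z*(k + z) (P(z, k) = -3 - (z + k)*z = -3 - (k + z)*z = -3 - z*(k + z))
D(1)²/P(31, -99) = (-9*1*(5 + 1))²/(-3 - 1*31² - 1*(-99)*31) = (-9*1*6)²/(-3 - 1*961 + 3069) = (-54)²/(-3 - 961 + 3069) = 2916/2105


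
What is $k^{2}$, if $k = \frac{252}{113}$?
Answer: $\frac{63504}{12769} \approx 4.9733$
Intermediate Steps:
$k = \frac{252}{113}$ ($k = 252 \cdot \frac{1}{113} = \frac{252}{113} \approx 2.2301$)
$k^{2} = \left(\frac{252}{113}\right)^{2} = \frac{63504}{12769}$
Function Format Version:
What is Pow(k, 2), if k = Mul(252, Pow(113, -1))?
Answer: Rational(63504, 12769) ≈ 4.9733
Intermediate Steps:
k = Rational(252, 113) (k = Mul(252, Rational(1, 113)) = Rational(252, 113) ≈ 2.2301)
Pow(k, 2) = Pow(Rational(252, 113), 2) = Rational(63504, 12769)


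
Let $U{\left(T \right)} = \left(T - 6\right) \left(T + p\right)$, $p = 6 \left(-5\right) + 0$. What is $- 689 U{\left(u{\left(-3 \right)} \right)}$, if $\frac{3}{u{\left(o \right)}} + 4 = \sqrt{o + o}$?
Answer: $\frac{6201 \left(- 937 \sqrt{6} + 36 i\right)}{2 \left(- 4 i + 21 \sqrt{6}\right)} \approx -1.3768 \cdot 10^{5} - 8536.1 i$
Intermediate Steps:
$u{\left(o \right)} = \frac{3}{-4 + \sqrt{2} \sqrt{o}}$ ($u{\left(o \right)} = \frac{3}{-4 + \sqrt{o + o}} = \frac{3}{-4 + \sqrt{2 o}} = \frac{3}{-4 + \sqrt{2} \sqrt{o}}$)
$p = -30$ ($p = -30 + 0 = -30$)
$U{\left(T \right)} = \left(-30 + T\right) \left(-6 + T\right)$ ($U{\left(T \right)} = \left(T - 6\right) \left(T - 30\right) = \left(-6 + T\right) \left(-30 + T\right) = \left(-30 + T\right) \left(-6 + T\right)$)
$- 689 U{\left(u{\left(-3 \right)} \right)} = - 689 \left(180 + \left(\frac{3}{-4 + \sqrt{2} \sqrt{-3}}\right)^{2} - 36 \frac{3}{-4 + \sqrt{2} \sqrt{-3}}\right) = - 689 \left(180 + \left(\frac{3}{-4 + \sqrt{2} i \sqrt{3}}\right)^{2} - 36 \frac{3}{-4 + \sqrt{2} i \sqrt{3}}\right) = - 689 \left(180 + \left(\frac{3}{-4 + i \sqrt{6}}\right)^{2} - 36 \frac{3}{-4 + i \sqrt{6}}\right) = - 689 \left(180 + \frac{9}{\left(-4 + i \sqrt{6}\right)^{2}} - \frac{108}{-4 + i \sqrt{6}}\right) = - 689 \left(180 - \frac{108}{-4 + i \sqrt{6}} + \frac{9}{\left(-4 + i \sqrt{6}\right)^{2}}\right) = -124020 - \frac{6201}{\left(-4 + i \sqrt{6}\right)^{2}} + \frac{74412}{-4 + i \sqrt{6}}$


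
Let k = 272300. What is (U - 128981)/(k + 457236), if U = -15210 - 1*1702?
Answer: -145893/729536 ≈ -0.19998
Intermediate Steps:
U = -16912 (U = -15210 - 1702 = -16912)
(U - 128981)/(k + 457236) = (-16912 - 128981)/(272300 + 457236) = -145893/729536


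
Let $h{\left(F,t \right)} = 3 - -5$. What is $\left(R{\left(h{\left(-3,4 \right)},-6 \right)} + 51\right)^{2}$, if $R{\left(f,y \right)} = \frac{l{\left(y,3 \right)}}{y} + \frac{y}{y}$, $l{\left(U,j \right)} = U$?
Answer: $2809$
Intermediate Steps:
$h{\left(F,t \right)} = 8$ ($h{\left(F,t \right)} = 3 + 5 = 8$)
$R{\left(f,y \right)} = 2$ ($R{\left(f,y \right)} = \frac{y}{y} + \frac{y}{y} = 1 + 1 = 2$)
$\left(R{\left(h{\left(-3,4 \right)},-6 \right)} + 51\right)^{2} = \left(2 + 51\right)^{2} = 53^{2} = 2809$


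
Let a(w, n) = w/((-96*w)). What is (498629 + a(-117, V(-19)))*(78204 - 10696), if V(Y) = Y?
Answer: 807874699891/24 ≈ 3.3661e+10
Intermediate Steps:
a(w, n) = -1/96 (a(w, n) = w*(-1/(96*w)) = -1/96)
(498629 + a(-117, V(-19)))*(78204 - 10696) = (498629 - 1/96)*(78204 - 10696) = (47868383/96)*67508 = 807874699891/24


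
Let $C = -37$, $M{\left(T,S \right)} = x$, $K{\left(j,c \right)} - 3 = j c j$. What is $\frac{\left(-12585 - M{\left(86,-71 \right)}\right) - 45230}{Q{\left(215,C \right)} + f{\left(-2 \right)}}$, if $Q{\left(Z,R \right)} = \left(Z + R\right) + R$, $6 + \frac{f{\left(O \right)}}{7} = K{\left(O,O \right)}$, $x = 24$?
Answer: $- \frac{57839}{64} \approx -903.73$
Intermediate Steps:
$K{\left(j,c \right)} = 3 + c j^{2}$ ($K{\left(j,c \right)} = 3 + j c j = 3 + c j j = 3 + c j^{2}$)
$f{\left(O \right)} = -21 + 7 O^{3}$ ($f{\left(O \right)} = -42 + 7 \left(3 + O O^{2}\right) = -42 + 7 \left(3 + O^{3}\right) = -42 + \left(21 + 7 O^{3}\right) = -21 + 7 O^{3}$)
$M{\left(T,S \right)} = 24$
$Q{\left(Z,R \right)} = Z + 2 R$ ($Q{\left(Z,R \right)} = \left(R + Z\right) + R = Z + 2 R$)
$\frac{\left(-12585 - M{\left(86,-71 \right)}\right) - 45230}{Q{\left(215,C \right)} + f{\left(-2 \right)}} = \frac{\left(-12585 - 24\right) - 45230}{\left(215 + 2 \left(-37\right)\right) + \left(-21 + 7 \left(-2\right)^{3}\right)} = \frac{\left(-12585 - 24\right) - 45230}{\left(215 - 74\right) + \left(-21 + 7 \left(-8\right)\right)} = \frac{-12609 - 45230}{141 - 77} = - \frac{57839}{141 - 77} = - \frac{57839}{64}$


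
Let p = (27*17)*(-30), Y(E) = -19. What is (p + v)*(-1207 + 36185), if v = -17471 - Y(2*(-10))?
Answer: -1092083116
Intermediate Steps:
p = -13770 (p = 459*(-30) = -13770)
v = -17452 (v = -17471 - 1*(-19) = -17471 + 19 = -17452)
(p + v)*(-1207 + 36185) = (-13770 - 17452)*(-1207 + 36185) = -31222*34978 = -1092083116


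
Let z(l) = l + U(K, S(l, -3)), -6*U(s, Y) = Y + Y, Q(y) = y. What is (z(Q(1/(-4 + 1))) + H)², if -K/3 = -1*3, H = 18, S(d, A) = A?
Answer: 3136/9 ≈ 348.44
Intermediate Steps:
K = 9 (K = -(-3)*3 = -3*(-3) = 9)
U(s, Y) = -Y/3 (U(s, Y) = -(Y + Y)/6 = -Y/3)
z(l) = 1 + l (z(l) = l - ⅓*(-3) = l + 1 = 1 + l)
(z(Q(1/(-4 + 1))) + H)² = ((1 + 1/(-4 + 1)) + 18)² = ((1 + 1/(-3)) + 18)² = ((1 - ⅓) + 18)² = (⅔ + 18)² = (56/3)² = 3136/9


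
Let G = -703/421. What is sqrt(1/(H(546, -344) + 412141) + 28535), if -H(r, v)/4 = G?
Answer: 8*sqrt(13423563212024562982)/173514173 ≈ 168.92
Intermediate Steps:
G = -703/421 (G = -703*1/421 = -703/421 ≈ -1.6698)
H(r, v) = 2812/421 (H(r, v) = -4*(-703/421) = 2812/421)
sqrt(1/(H(546, -344) + 412141) + 28535) = sqrt(1/(2812/421 + 412141) + 28535) = sqrt(1/(173514173/421) + 28535) = sqrt(421/173514173 + 28535) = sqrt(4951226926976/173514173) = 8*sqrt(13423563212024562982)/173514173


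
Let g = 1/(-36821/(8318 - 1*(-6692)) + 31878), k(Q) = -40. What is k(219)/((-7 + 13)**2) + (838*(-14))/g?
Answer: -25259392798496/67545 ≈ -3.7396e+8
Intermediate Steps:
g = 15010/478451959 (g = 1/(-36821/(8318 + 6692) + 31878) = 1/(-36821/15010 + 31878) = 1/(478451959/15010) = 15010/478451959 ≈ 3.1372e-5)
k(219)/((-7 + 13)**2) + (838*(-14))/g = -40/(-7 + 13)**2 + (838*(-14))/(15010/478451959) = -40/(6**2) - 11732*478451959/15010 = -40/36 - 2806599191494/7505 = -40*1/36 - 2806599191494/7505 = -10/9 - 2806599191494/7505 = -25259392798496/67545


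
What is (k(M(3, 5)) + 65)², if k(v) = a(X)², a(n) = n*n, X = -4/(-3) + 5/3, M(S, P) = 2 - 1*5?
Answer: 21316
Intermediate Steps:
M(S, P) = -3 (M(S, P) = 2 - 5 = -3)
X = 3 (X = -4*(-⅓) + 5*(⅓) = 4/3 + 5/3 = 3)
a(n) = n²
k(v) = 81 (k(v) = (3²)² = 9² = 81)
(k(M(3, 5)) + 65)² = (81 + 65)² = 146² = 21316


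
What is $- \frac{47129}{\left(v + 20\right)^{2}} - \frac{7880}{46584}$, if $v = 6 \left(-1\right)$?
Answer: $- \frac{274625227}{1141308} \approx -240.62$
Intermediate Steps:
$v = -6$
$- \frac{47129}{\left(v + 20\right)^{2}} - \frac{7880}{46584} = - \frac{47129}{\left(-6 + 20\right)^{2}} - \frac{7880}{46584} = - \frac{47129}{14^{2}} - \frac{985}{5823} = - \frac{47129}{196} - \frac{985}{5823} = - \frac{274625227}{1141308}$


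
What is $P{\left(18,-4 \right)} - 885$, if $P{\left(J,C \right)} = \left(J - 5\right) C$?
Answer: $-937$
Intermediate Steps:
$P{\left(J,C \right)} = C \left(-5 + J\right)$ ($P{\left(J,C \right)} = \left(-5 + J\right) C = C \left(-5 + J\right)$)
$P{\left(18,-4 \right)} - 885 = - 4 \left(-5 + 18\right) - 885 = \left(-4\right) 13 - 885 = -52 - 885 = -937$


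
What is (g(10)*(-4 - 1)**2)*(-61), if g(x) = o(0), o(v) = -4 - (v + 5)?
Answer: 13725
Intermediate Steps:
o(v) = -9 - v (o(v) = -4 - (5 + v) = -4 + (-5 - v) = -9 - v)
g(x) = -9 (g(x) = -9 - 1*0 = -9 + 0 = -9)
(g(10)*(-4 - 1)**2)*(-61) = -9*(-4 - 1)**2*(-61) = -9*(-5)**2*(-61) = -9*25*(-61) = -225*(-61) = 13725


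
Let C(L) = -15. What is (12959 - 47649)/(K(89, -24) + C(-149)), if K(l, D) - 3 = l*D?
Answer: 17345/1074 ≈ 16.150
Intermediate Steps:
K(l, D) = 3 + D*l (K(l, D) = 3 + l*D = 3 + D*l)
(12959 - 47649)/(K(89, -24) + C(-149)) = (12959 - 47649)/((3 - 24*89) - 15) = -34690/((3 - 2136) - 15) = -34690/(-2133 - 15) = -34690/(-2148) = -34690*(-1/2148) = 17345/1074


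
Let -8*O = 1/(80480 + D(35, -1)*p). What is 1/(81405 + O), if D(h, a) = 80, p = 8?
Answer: 648960/52828588799 ≈ 1.2284e-5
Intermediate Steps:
O = -1/648960 (O = -1/(8*(80480 + 80*8)) = -1/(8*(80480 + 640)) = -1/8/81120 = -1/8*1/81120 = -1/648960 ≈ -1.5409e-6)
1/(81405 + O) = 1/(81405 - 1/648960) = 1/(52828588799/648960) = 648960/52828588799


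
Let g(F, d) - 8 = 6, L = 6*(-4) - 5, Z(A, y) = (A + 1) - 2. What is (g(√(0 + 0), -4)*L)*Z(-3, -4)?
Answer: 1624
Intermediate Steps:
Z(A, y) = -1 + A (Z(A, y) = (1 + A) - 2 = -1 + A)
L = -29 (L = -24 - 5 = -29)
g(F, d) = 14 (g(F, d) = 8 + 6 = 14)
(g(√(0 + 0), -4)*L)*Z(-3, -4) = (14*(-29))*(-1 - 3) = -406*(-4) = 1624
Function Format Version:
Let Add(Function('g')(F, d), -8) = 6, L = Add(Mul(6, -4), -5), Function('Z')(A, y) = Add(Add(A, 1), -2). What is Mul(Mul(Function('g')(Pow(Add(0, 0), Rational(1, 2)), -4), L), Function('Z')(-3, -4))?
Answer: 1624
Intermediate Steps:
Function('Z')(A, y) = Add(-1, A) (Function('Z')(A, y) = Add(Add(1, A), -2) = Add(-1, A))
L = -29 (L = Add(-24, -5) = -29)
Function('g')(F, d) = 14 (Function('g')(F, d) = Add(8, 6) = 14)
Mul(Mul(Function('g')(Pow(Add(0, 0), Rational(1, 2)), -4), L), Function('Z')(-3, -4)) = Mul(Mul(14, -29), Add(-1, -3)) = Mul(-406, -4) = 1624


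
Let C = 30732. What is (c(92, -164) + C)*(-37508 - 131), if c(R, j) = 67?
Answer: -1159243561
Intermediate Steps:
(c(92, -164) + C)*(-37508 - 131) = (67 + 30732)*(-37508 - 131) = 30799*(-37639) = -1159243561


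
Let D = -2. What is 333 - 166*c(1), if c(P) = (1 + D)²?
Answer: 167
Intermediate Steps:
c(P) = 1 (c(P) = (1 - 2)² = (-1)² = 1)
333 - 166*c(1) = 333 - 166*1 = 333 - 166 = 167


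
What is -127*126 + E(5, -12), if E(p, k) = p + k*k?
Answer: -15853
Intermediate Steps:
E(p, k) = p + k**2
-127*126 + E(5, -12) = -127*126 + (5 + (-12)**2) = -16002 + (5 + 144) = -16002 + 149 = -15853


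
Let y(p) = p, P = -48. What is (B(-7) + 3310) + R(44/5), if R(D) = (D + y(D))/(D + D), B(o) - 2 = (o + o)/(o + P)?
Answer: 182229/55 ≈ 3313.3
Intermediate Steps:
B(o) = 2 + 2*o/(-48 + o) (B(o) = 2 + (o + o)/(o - 48) = 2 + (2*o)/(-48 + o) = 2 + 2*o/(-48 + o))
R(D) = 1 (R(D) = (D + D)/(D + D) = (2*D)/((2*D)) = (2*D)*(1/(2*D)) = 1)
(B(-7) + 3310) + R(44/5) = (4*(-24 - 7)/(-48 - 7) + 3310) + 1 = (4*(-31)/(-55) + 3310) + 1 = (4*(-1/55)*(-31) + 3310) + 1 = (124/55 + 3310) + 1 = 182174/55 + 1 = 182229/55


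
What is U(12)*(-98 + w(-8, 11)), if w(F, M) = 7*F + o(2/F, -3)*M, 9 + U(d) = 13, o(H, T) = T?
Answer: -748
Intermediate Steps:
U(d) = 4 (U(d) = -9 + 13 = 4)
w(F, M) = -3*M + 7*F (w(F, M) = 7*F - 3*M = -3*M + 7*F)
U(12)*(-98 + w(-8, 11)) = 4*(-98 + (-3*11 + 7*(-8))) = 4*(-98 + (-33 - 56)) = 4*(-98 - 89) = 4*(-187) = -748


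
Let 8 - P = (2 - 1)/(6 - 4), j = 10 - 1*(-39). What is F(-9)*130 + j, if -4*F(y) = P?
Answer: -779/4 ≈ -194.75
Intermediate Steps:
j = 49 (j = 10 + 39 = 49)
P = 15/2 (P = 8 - (2 - 1)/(6 - 4) = 8 - 1/2 = 15/2 ≈ 7.5000)
F(y) = -15/8 (F(y) = -1/4*15/2 = -15/8)
F(-9)*130 + j = -15/8*130 + 49 = -975/4 + 49 = -779/4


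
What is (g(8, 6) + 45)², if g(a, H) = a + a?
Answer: 3721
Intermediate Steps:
g(a, H) = 2*a
(g(8, 6) + 45)² = (2*8 + 45)² = (16 + 45)² = 61² = 3721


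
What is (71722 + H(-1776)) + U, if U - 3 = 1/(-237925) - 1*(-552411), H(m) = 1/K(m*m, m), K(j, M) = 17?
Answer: 2524458720508/4044725 ≈ 6.2414e+5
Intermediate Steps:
H(m) = 1/17
U = 131433100949/237925 (U = 3 + (1/(-237925) - 1*(-552411)) = 3 + (-1/237925 + 552411) = 3 + 131432387174/237925 = 131433100949/237925 ≈ 5.5241e+5)
(71722 + H(-1776)) + U = (71722 + 1/17) + 131433100949/237925 = 1219275/17 + 131433100949/237925 = 2524458720508/4044725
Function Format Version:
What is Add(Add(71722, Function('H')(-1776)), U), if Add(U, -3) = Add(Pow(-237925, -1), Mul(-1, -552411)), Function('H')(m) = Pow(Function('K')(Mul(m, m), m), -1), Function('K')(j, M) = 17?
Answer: Rational(2524458720508, 4044725) ≈ 6.2414e+5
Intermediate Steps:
Function('H')(m) = Rational(1, 17) (Function('H')(m) = Pow(17, -1) = Rational(1, 17))
U = Rational(131433100949, 237925) (U = Add(3, Add(Pow(-237925, -1), Mul(-1, -552411))) = Add(3, Add(Rational(-1, 237925), 552411)) = Add(3, Rational(131432387174, 237925)) = Rational(131433100949, 237925) ≈ 5.5241e+5)
Add(Add(71722, Function('H')(-1776)), U) = Add(Add(71722, Rational(1, 17)), Rational(131433100949, 237925)) = Add(Rational(1219275, 17), Rational(131433100949, 237925)) = Rational(2524458720508, 4044725)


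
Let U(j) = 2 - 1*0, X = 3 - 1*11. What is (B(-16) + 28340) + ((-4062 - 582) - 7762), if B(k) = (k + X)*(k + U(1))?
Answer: 16270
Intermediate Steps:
X = -8 (X = 3 - 11 = -8)
U(j) = 2 (U(j) = 2 + 0 = 2)
B(k) = (-8 + k)*(2 + k) (B(k) = (k - 8)*(k + 2) = (-8 + k)*(2 + k))
(B(-16) + 28340) + ((-4062 - 582) - 7762) = ((-16 + (-16)² - 6*(-16)) + 28340) + ((-4062 - 582) - 7762) = ((-16 + 256 + 96) + 28340) + (-4644 - 7762) = (336 + 28340) - 12406 = 28676 - 12406 = 16270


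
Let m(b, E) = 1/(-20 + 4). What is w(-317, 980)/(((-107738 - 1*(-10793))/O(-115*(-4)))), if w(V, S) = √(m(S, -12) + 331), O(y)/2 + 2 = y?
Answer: -229*√5295/96945 ≈ -0.17189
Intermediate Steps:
O(y) = -4 + 2*y
m(b, E) = -1/16 (m(b, E) = 1/(-16) = -1/16)
w(V, S) = √5295/4 (w(V, S) = √(-1/16 + 331) = √(5295/16) = √5295/4)
w(-317, 980)/(((-107738 - 1*(-10793))/O(-115*(-4)))) = (√5295/4)/(((-107738 - 1*(-10793))/(-4 + 2*(-115*(-4))))) = (√5295/4)/(((-107738 + 10793)/(-4 + 2*460))) = (√5295/4)/((-96945/(-4 + 920))) = (√5295/4)/((-96945/916)) = (√5295/4)/((-96945*1/916)) = (√5295/4)/(-96945/916) = (√5295/4)*(-916/96945) = -229*√5295/96945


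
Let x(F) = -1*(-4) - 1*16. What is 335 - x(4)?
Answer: 347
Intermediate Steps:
x(F) = -12 (x(F) = 4 - 16 = -12)
335 - x(4) = 335 - 1*(-12) = 335 + 12 = 347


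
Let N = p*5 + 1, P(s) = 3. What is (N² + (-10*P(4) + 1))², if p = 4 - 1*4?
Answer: 784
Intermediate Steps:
p = 0 (p = 4 - 4 = 0)
N = 1 (N = 0*5 + 1 = 0 + 1 = 1)
(N² + (-10*P(4) + 1))² = (1² + (-10*3 + 1))² = (1 + (-30 + 1))² = (1 - 29)² = (-28)² = 784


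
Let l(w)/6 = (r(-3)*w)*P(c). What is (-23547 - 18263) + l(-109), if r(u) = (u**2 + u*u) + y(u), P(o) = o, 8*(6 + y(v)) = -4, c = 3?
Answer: -64373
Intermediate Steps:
y(v) = -13/2 (y(v) = -6 + (1/8)*(-4) = -6 - 1/2 = -13/2)
r(u) = -13/2 + 2*u**2 (r(u) = (u**2 + u*u) - 13/2 = (u**2 + u**2) - 13/2 = 2*u**2 - 13/2 = -13/2 + 2*u**2)
l(w) = 207*w (l(w) = 6*(((-13/2 + 2*(-3)**2)*w)*3) = 6*(((-13/2 + 2*9)*w)*3) = 6*(((-13/2 + 18)*w)*3) = 6*((23*w/2)*3) = 6*(69*w/2) = 207*w)
(-23547 - 18263) + l(-109) = (-23547 - 18263) + 207*(-109) = -41810 - 22563 = -64373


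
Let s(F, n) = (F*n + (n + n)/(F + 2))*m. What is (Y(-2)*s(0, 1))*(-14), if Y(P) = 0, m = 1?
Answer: 0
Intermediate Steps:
s(F, n) = F*n + 2*n/(2 + F) (s(F, n) = (F*n + (n + n)/(F + 2))*1 = (F*n + (2*n)/(2 + F))*1 = (F*n + 2*n/(2 + F))*1 = F*n + 2*n/(2 + F))
(Y(-2)*s(0, 1))*(-14) = (0*(1*(2 + 0² + 2*0)/(2 + 0)))*(-14) = (0*(1*(2 + 0 + 0)/2))*(-14) = (0*(1*(½)*2))*(-14) = (0*1)*(-14) = 0*(-14) = 0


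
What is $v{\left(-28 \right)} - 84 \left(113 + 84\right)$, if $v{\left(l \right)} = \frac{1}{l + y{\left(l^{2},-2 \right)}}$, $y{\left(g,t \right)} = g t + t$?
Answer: $- \frac{26443705}{1598} \approx -16548.0$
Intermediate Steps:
$y{\left(g,t \right)} = t + g t$
$v{\left(l \right)} = \frac{1}{-2 + l - 2 l^{2}}$ ($v{\left(l \right)} = \frac{1}{l - 2 \left(1 + l^{2}\right)} = \frac{1}{l - \left(2 + 2 l^{2}\right)} = \frac{1}{-2 + l - 2 l^{2}}$)
$v{\left(-28 \right)} - 84 \left(113 + 84\right) = \frac{1}{-2 - 28 - 2 \left(-28\right)^{2}} - 84 \left(113 + 84\right) = \frac{1}{-2 - 28 - 1568} - 84 \cdot 197 = \frac{1}{-2 - 28 - 1568} - 16548 = \frac{1}{-1598} - 16548 = - \frac{1}{1598} - 16548 = - \frac{26443705}{1598}$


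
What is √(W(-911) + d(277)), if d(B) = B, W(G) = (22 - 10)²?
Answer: √421 ≈ 20.518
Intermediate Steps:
W(G) = 144 (W(G) = 12² = 144)
√(W(-911) + d(277)) = √(144 + 277) = √421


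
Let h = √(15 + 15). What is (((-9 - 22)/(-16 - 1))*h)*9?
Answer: 279*√30/17 ≈ 89.891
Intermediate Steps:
h = √30 ≈ 5.4772
(((-9 - 22)/(-16 - 1))*h)*9 = (((-9 - 22)/(-16 - 1))*√30)*9 = ((-31/(-17))*√30)*9 = ((-31*(-1/17))*√30)*9 = (31*√30/17)*9 = 279*√30/17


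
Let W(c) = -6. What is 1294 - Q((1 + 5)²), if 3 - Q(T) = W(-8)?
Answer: 1285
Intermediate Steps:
Q(T) = 9 (Q(T) = 3 - 1*(-6) = 3 + 6 = 9)
1294 - Q((1 + 5)²) = 1294 - 1*9 = 1294 - 9 = 1285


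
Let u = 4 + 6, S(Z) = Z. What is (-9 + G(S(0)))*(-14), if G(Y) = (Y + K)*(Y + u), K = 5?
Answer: -574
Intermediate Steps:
u = 10
G(Y) = (5 + Y)*(10 + Y) (G(Y) = (Y + 5)*(Y + 10) = (5 + Y)*(10 + Y))
(-9 + G(S(0)))*(-14) = (-9 + (50 + 0**2 + 15*0))*(-14) = (-9 + (50 + 0 + 0))*(-14) = (-9 + 50)*(-14) = 41*(-14) = -574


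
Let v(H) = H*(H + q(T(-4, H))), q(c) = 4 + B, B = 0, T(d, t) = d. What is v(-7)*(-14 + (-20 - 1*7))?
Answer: -861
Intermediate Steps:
q(c) = 4 (q(c) = 4 + 0 = 4)
v(H) = H*(4 + H) (v(H) = H*(H + 4) = H*(4 + H))
v(-7)*(-14 + (-20 - 1*7)) = (-7*(4 - 7))*(-14 + (-20 - 1*7)) = (-7*(-3))*(-14 + (-20 - 7)) = 21*(-14 - 27) = 21*(-41) = -861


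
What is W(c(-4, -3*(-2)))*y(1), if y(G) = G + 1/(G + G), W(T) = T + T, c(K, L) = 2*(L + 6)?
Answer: 72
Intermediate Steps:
c(K, L) = 12 + 2*L (c(K, L) = 2*(6 + L) = 12 + 2*L)
W(T) = 2*T
y(G) = G + 1/(2*G)
W(c(-4, -3*(-2)))*y(1) = (2*(12 + 2*(-3*(-2))))*(1 + (1/2)/1) = (2*(12 + 2*6))*(1 + (1/2)*1) = (2*(12 + 12))*(1 + 1/2) = (2*24)*(3/2) = 48*(3/2) = 72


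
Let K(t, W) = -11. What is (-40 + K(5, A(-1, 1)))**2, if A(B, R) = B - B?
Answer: 2601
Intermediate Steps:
A(B, R) = 0
(-40 + K(5, A(-1, 1)))**2 = (-40 - 11)**2 = (-51)**2 = 2601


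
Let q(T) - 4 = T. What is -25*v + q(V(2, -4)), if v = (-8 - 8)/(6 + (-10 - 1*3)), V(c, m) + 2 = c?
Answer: -372/7 ≈ -53.143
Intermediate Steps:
V(c, m) = -2 + c
q(T) = 4 + T
v = 16/7 (v = -16/(6 + (-10 - 3)) = -16/(6 - 13) = -16/(-7) = -16*(-1/7) = 16/7 ≈ 2.2857)
-25*v + q(V(2, -4)) = -25*16/7 + (4 + (-2 + 2)) = -400/7 + (4 + 0) = -400/7 + 4 = -372/7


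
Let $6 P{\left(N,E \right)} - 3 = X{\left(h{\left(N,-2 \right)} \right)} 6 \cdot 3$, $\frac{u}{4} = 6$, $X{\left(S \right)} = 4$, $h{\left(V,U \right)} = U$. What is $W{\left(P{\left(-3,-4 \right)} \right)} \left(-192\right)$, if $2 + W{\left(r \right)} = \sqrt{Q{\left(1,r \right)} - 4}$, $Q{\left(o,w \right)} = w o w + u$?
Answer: $384 - 96 \sqrt{705} \approx -2165.0$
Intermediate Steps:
$u = 24$ ($u = 4 \cdot 6 = 24$)
$P{\left(N,E \right)} = \frac{25}{2}$ ($P{\left(N,E \right)} = \frac{1}{2} + \frac{4 \cdot 6 \cdot 3}{6} = \frac{1}{2} + \frac{4 \cdot 18}{6} = \frac{1}{2} + \frac{1}{6} \cdot 72 = \frac{1}{2} + 12 = \frac{25}{2}$)
$Q{\left(o,w \right)} = 24 + o w^{2}$ ($Q{\left(o,w \right)} = w o w + 24 = o w w + 24 = o w^{2} + 24 = 24 + o w^{2}$)
$W{\left(r \right)} = -2 + \sqrt{20 + r^{2}}$ ($W{\left(r \right)} = -2 + \sqrt{\left(24 + 1 r^{2}\right) - 4} = -2 + \sqrt{\left(24 + r^{2}\right) - 4} = -2 + \sqrt{20 + r^{2}}$)
$W{\left(P{\left(-3,-4 \right)} \right)} \left(-192\right) = \left(-2 + \sqrt{20 + \left(\frac{25}{2}\right)^{2}}\right) \left(-192\right) = \left(-2 + \sqrt{20 + \frac{625}{4}}\right) \left(-192\right) = \left(-2 + \sqrt{\frac{705}{4}}\right) \left(-192\right) = \left(-2 + \frac{\sqrt{705}}{2}\right) \left(-192\right) = 384 - 96 \sqrt{705}$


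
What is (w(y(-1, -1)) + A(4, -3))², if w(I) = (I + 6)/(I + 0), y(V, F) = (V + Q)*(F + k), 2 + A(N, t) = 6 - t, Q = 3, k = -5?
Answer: 225/4 ≈ 56.250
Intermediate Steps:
A(N, t) = 4 - t (A(N, t) = -2 + (6 - t) = 4 - t)
y(V, F) = (-5 + F)*(3 + V) (y(V, F) = (V + 3)*(F - 5) = (3 + V)*(-5 + F) = (-5 + F)*(3 + V))
w(I) = (6 + I)/I
(w(y(-1, -1)) + A(4, -3))² = ((6 + (-15 - 5*(-1) + 3*(-1) - 1*(-1)))/(-15 - 5*(-1) + 3*(-1) - 1*(-1)) + (4 - 1*(-3)))² = ((6 + (-15 + 5 - 3 + 1))/(-15 + 5 - 3 + 1) + (4 + 3))² = ((6 - 12)/(-12) + 7)² = (-1/12*(-6) + 7)² = (½ + 7)² = (15/2)² = 225/4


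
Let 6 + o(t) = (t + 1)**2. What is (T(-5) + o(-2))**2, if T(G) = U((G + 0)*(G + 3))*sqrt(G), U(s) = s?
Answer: -475 - 100*I*sqrt(5) ≈ -475.0 - 223.61*I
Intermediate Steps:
T(G) = G**(3/2)*(3 + G) (T(G) = ((G + 0)*(G + 3))*sqrt(G) = (G*(3 + G))*sqrt(G) = G**(3/2)*(3 + G))
o(t) = -6 + (1 + t)**2 (o(t) = -6 + (t + 1)**2 = -6 + (1 + t)**2)
(T(-5) + o(-2))**2 = ((-5)**(3/2)*(3 - 5) + (-6 + (1 - 2)**2))**2 = (-5*I*sqrt(5)*(-2) + (-6 + (-1)**2))**2 = (10*I*sqrt(5) + (-6 + 1))**2 = (10*I*sqrt(5) - 5)**2 = (-5 + 10*I*sqrt(5))**2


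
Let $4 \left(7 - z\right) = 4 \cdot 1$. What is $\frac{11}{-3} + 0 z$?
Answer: $- \frac{11}{3} \approx -3.6667$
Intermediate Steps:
$z = 6$ ($z = 7 - \frac{4 \cdot 1}{4} = 7 - 1 = 6$)
$\frac{11}{-3} + 0 z = \frac{11}{-3} + 0 \cdot 6 = 11 \left(- \frac{1}{3}\right) + 0 = - \frac{11}{3} + 0 = - \frac{11}{3}$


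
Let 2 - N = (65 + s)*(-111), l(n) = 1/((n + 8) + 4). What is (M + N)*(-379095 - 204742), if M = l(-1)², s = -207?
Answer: 1113353221683/121 ≈ 9.2013e+9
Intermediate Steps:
l(n) = 1/(12 + n) (l(n) = 1/((8 + n) + 4) = 1/(12 + n))
M = 1/121 (M = (1/(12 - 1))² = (1/11)² = 1/121 ≈ 0.0082645)
N = -15760 (N = 2 - (65 - 207)*(-111) = 2 - (-142)*(-111) = 2 - 1*15762 = 2 - 15762 = -15760)
(M + N)*(-379095 - 204742) = (1/121 - 15760)*(-379095 - 204742) = -1906959/121*(-583837) = 1113353221683/121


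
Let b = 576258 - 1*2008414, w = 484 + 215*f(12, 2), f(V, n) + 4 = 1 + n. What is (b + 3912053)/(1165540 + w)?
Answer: 2479897/1165809 ≈ 2.1272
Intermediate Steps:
f(V, n) = -3 + n (f(V, n) = -4 + (1 + n) = -3 + n)
w = 269 (w = 484 + 215*(-3 + 2) = 484 + 215*(-1) = 484 - 215 = 269)
b = -1432156 (b = 576258 - 2008414 = -1432156)
(b + 3912053)/(1165540 + w) = (-1432156 + 3912053)/(1165540 + 269) = 2479897/1165809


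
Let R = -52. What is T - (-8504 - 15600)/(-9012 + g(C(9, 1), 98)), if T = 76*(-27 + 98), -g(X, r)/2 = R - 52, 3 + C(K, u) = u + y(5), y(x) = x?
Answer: 11870570/2201 ≈ 5393.3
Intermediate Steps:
C(K, u) = 2 + u (C(K, u) = -3 + (u + 5) = -3 + (5 + u) = 2 + u)
g(X, r) = 208 (g(X, r) = -2*(-52 - 52) = -2*(-104) = 208)
T = 5396 (T = 76*71 = 5396)
T - (-8504 - 15600)/(-9012 + g(C(9, 1), 98)) = 5396 - (-8504 - 15600)/(-9012 + 208) = 5396 - (-24104)/(-8804) = 5396 - (-24104)*(-1)/8804 = 5396 - 1*6026/2201 = 5396 - 6026/2201 = 11870570/2201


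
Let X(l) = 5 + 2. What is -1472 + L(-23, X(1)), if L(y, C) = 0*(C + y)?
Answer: -1472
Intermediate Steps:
X(l) = 7
L(y, C) = 0
-1472 + L(-23, X(1)) = -1472 + 0 = -1472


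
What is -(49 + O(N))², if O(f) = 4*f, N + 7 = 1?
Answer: -625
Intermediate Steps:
N = -6 (N = -7 + 1 = -6)
-(49 + O(N))² = -(49 + 4*(-6))² = -(49 - 24)² = -1*25² = -1*625 = -625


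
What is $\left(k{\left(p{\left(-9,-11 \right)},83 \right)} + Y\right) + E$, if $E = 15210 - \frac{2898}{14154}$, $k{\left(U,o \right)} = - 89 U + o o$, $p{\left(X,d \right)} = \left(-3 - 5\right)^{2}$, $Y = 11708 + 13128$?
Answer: $\frac{13897474}{337} \approx 41239.0$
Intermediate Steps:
$Y = 24836$
$p{\left(X,d \right)} = 64$ ($p{\left(X,d \right)} = \left(-8\right)^{2} = 64$)
$k{\left(U,o \right)} = o^{2} - 89 U$ ($k{\left(U,o \right)} = - 89 U + o^{2} = o^{2} - 89 U$)
$E = \frac{5125701}{337}$ ($E = 15210 - \frac{69}{337} = \frac{5125701}{337} \approx 15210.0$)
$\left(k{\left(p{\left(-9,-11 \right)},83 \right)} + Y\right) + E = \left(\left(83^{2} - 5696\right) + 24836\right) + \frac{5125701}{337} = \left(\left(6889 - 5696\right) + 24836\right) + \frac{5125701}{337} = \left(1193 + 24836\right) + \frac{5125701}{337} = 26029 + \frac{5125701}{337} = \frac{13897474}{337}$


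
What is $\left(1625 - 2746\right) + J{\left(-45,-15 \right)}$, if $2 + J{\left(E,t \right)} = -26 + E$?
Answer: $-1194$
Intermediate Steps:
$J{\left(E,t \right)} = -28 + E$ ($J{\left(E,t \right)} = -2 + \left(-26 + E\right) = -28 + E$)
$\left(1625 - 2746\right) + J{\left(-45,-15 \right)} = \left(1625 - 2746\right) - 73 = -1121 - 73 = -1194$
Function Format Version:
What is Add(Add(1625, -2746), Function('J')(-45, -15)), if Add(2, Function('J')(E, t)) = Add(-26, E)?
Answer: -1194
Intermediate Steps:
Function('J')(E, t) = Add(-28, E) (Function('J')(E, t) = Add(-2, Add(-26, E)) = Add(-28, E))
Add(Add(1625, -2746), Function('J')(-45, -15)) = Add(Add(1625, -2746), Add(-28, -45)) = Add(-1121, -73) = -1194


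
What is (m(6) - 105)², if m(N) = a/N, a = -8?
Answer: 101761/9 ≈ 11307.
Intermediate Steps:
m(N) = -8/N
(m(6) - 105)² = (-8/6 - 105)² = (-8*⅙ - 105)² = (-4/3 - 105)² = (-319/3)² = 101761/9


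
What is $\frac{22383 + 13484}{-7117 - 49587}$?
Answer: $- \frac{35867}{56704} \approx -0.63253$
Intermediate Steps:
$\frac{22383 + 13484}{-7117 - 49587} = \frac{35867}{-56704} = 35867 \left(- \frac{1}{56704}\right) = - \frac{35867}{56704}$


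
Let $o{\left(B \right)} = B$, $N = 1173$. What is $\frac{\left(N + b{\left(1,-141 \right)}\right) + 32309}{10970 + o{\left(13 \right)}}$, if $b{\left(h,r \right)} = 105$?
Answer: $\frac{33587}{10983} \approx 3.0581$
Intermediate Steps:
$\frac{\left(N + b{\left(1,-141 \right)}\right) + 32309}{10970 + o{\left(13 \right)}} = \frac{\left(1173 + 105\right) + 32309}{10970 + 13} = \frac{1278 + 32309}{10983} = 33587 \cdot \frac{1}{10983} = \frac{33587}{10983}$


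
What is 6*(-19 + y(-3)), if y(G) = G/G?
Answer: -108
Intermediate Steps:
y(G) = 1
6*(-19 + y(-3)) = 6*(-19 + 1) = 6*(-18) = -108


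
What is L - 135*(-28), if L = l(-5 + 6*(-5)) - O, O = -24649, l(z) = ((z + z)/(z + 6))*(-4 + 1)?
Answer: 824231/29 ≈ 28422.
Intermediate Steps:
l(z) = -6*z/(6 + z) (l(z) = ((2*z)/(6 + z))*(-3) = (2*z/(6 + z))*(-3) = -6*z/(6 + z))
L = 714611/29 (L = -6*(-5 + 6*(-5))/(6 + (-5 + 6*(-5))) - 1*(-24649) = -6*(-5 - 30)/(6 + (-5 - 30)) + 24649 = -6*(-35)/(6 - 35) + 24649 = -6*(-35)/(-29) + 24649 = -6*(-35)*(-1/29) + 24649 = -210/29 + 24649 = 714611/29 ≈ 24642.)
L - 135*(-28) = 714611/29 - 135*(-28) = 714611/29 - 1*(-3780) = 714611/29 + 3780 = 824231/29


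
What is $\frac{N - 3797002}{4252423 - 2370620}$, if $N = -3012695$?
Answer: $- \frac{6809697}{1881803} \approx -3.6187$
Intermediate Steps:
$\frac{N - 3797002}{4252423 - 2370620} = \frac{-3012695 - 3797002}{4252423 - 2370620} = - \frac{6809697}{1881803}$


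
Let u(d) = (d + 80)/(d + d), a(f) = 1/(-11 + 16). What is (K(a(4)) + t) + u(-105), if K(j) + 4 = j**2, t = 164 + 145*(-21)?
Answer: -3029083/1050 ≈ -2884.8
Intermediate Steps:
t = -2881 (t = 164 - 3045 = -2881)
a(f) = 1/5
K(j) = -4 + j**2
u(d) = (80 + d)/(2*d) (u(d) = (80 + d)/((2*d)) = (80 + d)*(1/(2*d)) = (80 + d)/(2*d))
(K(a(4)) + t) + u(-105) = ((-4 + (1/5)**2) - 2881) + (1/2)*(80 - 105)/(-105) = ((-4 + 1/25) - 2881) + (1/2)*(-1/105)*(-25) = (-99/25 - 2881) + 5/42 = -72124/25 + 5/42 = -3029083/1050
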